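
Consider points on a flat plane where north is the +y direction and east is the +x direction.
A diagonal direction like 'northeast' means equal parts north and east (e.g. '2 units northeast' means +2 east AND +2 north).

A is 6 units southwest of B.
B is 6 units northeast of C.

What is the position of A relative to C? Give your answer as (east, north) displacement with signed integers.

Place C at the origin (east=0, north=0).
  B is 6 units northeast of C: delta (east=+6, north=+6); B at (east=6, north=6).
  A is 6 units southwest of B: delta (east=-6, north=-6); A at (east=0, north=0).
Therefore A relative to C: (east=0, north=0).

Answer: A is at (east=0, north=0) relative to C.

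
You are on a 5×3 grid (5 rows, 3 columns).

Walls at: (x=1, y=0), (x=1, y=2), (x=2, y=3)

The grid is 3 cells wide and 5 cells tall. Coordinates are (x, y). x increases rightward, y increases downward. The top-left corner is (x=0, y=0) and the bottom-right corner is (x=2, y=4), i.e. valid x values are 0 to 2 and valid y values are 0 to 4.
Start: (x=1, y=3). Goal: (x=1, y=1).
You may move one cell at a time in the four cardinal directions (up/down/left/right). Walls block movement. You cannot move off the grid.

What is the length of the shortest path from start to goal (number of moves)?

BFS from (x=1, y=3) until reaching (x=1, y=1):
  Distance 0: (x=1, y=3)
  Distance 1: (x=0, y=3), (x=1, y=4)
  Distance 2: (x=0, y=2), (x=0, y=4), (x=2, y=4)
  Distance 3: (x=0, y=1)
  Distance 4: (x=0, y=0), (x=1, y=1)  <- goal reached here
One shortest path (4 moves): (x=1, y=3) -> (x=0, y=3) -> (x=0, y=2) -> (x=0, y=1) -> (x=1, y=1)

Answer: Shortest path length: 4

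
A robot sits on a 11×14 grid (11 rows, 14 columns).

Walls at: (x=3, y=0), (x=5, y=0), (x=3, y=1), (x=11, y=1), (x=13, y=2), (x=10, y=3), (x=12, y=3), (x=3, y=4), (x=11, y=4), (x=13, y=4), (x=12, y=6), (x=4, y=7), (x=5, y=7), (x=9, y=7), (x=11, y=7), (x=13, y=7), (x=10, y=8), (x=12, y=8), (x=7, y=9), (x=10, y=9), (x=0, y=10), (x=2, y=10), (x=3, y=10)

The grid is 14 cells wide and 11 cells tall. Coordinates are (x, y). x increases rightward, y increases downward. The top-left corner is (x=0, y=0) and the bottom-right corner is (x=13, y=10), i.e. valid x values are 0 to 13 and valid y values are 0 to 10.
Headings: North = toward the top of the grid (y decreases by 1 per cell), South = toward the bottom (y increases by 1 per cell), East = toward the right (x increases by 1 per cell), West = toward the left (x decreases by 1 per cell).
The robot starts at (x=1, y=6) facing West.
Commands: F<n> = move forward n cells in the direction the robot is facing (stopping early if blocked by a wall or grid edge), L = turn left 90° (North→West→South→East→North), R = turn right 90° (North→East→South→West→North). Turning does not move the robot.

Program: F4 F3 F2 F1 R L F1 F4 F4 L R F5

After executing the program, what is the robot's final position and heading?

Start: (x=1, y=6), facing West
  F4: move forward 1/4 (blocked), now at (x=0, y=6)
  F3: move forward 0/3 (blocked), now at (x=0, y=6)
  F2: move forward 0/2 (blocked), now at (x=0, y=6)
  F1: move forward 0/1 (blocked), now at (x=0, y=6)
  R: turn right, now facing North
  L: turn left, now facing West
  F1: move forward 0/1 (blocked), now at (x=0, y=6)
  F4: move forward 0/4 (blocked), now at (x=0, y=6)
  F4: move forward 0/4 (blocked), now at (x=0, y=6)
  L: turn left, now facing South
  R: turn right, now facing West
  F5: move forward 0/5 (blocked), now at (x=0, y=6)
Final: (x=0, y=6), facing West

Answer: Final position: (x=0, y=6), facing West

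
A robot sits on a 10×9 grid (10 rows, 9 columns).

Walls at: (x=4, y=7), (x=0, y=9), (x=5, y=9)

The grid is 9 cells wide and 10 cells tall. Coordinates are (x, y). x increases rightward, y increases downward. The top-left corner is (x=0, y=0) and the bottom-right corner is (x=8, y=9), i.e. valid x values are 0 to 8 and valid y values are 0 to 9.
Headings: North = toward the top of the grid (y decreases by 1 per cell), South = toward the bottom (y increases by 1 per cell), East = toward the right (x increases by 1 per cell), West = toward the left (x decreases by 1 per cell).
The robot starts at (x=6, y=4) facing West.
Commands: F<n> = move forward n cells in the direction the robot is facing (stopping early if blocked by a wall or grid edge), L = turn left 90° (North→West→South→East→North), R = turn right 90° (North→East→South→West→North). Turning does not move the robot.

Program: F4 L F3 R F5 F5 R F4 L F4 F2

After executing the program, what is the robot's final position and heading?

Answer: Final position: (x=0, y=3), facing West

Derivation:
Start: (x=6, y=4), facing West
  F4: move forward 4, now at (x=2, y=4)
  L: turn left, now facing South
  F3: move forward 3, now at (x=2, y=7)
  R: turn right, now facing West
  F5: move forward 2/5 (blocked), now at (x=0, y=7)
  F5: move forward 0/5 (blocked), now at (x=0, y=7)
  R: turn right, now facing North
  F4: move forward 4, now at (x=0, y=3)
  L: turn left, now facing West
  F4: move forward 0/4 (blocked), now at (x=0, y=3)
  F2: move forward 0/2 (blocked), now at (x=0, y=3)
Final: (x=0, y=3), facing West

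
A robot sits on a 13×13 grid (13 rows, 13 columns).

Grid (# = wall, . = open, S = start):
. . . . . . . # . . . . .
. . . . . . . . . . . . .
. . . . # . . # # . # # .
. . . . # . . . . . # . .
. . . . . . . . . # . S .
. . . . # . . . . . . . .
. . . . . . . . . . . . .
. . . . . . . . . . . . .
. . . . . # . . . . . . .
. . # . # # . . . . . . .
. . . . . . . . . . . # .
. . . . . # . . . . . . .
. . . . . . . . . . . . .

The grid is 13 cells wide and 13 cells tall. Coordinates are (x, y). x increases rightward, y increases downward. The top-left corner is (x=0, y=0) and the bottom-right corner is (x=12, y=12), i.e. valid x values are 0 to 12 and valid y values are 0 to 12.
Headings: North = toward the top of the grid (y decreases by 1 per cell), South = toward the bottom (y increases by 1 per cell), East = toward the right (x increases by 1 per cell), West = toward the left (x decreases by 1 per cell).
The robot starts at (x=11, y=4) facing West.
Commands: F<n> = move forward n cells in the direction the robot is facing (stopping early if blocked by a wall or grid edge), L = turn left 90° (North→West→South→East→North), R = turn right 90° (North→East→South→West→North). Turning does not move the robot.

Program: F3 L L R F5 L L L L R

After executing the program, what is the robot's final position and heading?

Answer: Final position: (x=10, y=9), facing West

Derivation:
Start: (x=11, y=4), facing West
  F3: move forward 1/3 (blocked), now at (x=10, y=4)
  L: turn left, now facing South
  L: turn left, now facing East
  R: turn right, now facing South
  F5: move forward 5, now at (x=10, y=9)
  L: turn left, now facing East
  L: turn left, now facing North
  L: turn left, now facing West
  L: turn left, now facing South
  R: turn right, now facing West
Final: (x=10, y=9), facing West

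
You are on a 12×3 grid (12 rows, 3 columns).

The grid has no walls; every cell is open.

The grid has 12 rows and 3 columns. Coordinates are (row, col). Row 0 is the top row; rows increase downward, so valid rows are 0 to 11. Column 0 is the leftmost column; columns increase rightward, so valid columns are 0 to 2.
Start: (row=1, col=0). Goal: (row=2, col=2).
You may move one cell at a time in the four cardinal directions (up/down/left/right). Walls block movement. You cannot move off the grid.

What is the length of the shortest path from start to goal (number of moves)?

Answer: Shortest path length: 3

Derivation:
BFS from (row=1, col=0) until reaching (row=2, col=2):
  Distance 0: (row=1, col=0)
  Distance 1: (row=0, col=0), (row=1, col=1), (row=2, col=0)
  Distance 2: (row=0, col=1), (row=1, col=2), (row=2, col=1), (row=3, col=0)
  Distance 3: (row=0, col=2), (row=2, col=2), (row=3, col=1), (row=4, col=0)  <- goal reached here
One shortest path (3 moves): (row=1, col=0) -> (row=1, col=1) -> (row=1, col=2) -> (row=2, col=2)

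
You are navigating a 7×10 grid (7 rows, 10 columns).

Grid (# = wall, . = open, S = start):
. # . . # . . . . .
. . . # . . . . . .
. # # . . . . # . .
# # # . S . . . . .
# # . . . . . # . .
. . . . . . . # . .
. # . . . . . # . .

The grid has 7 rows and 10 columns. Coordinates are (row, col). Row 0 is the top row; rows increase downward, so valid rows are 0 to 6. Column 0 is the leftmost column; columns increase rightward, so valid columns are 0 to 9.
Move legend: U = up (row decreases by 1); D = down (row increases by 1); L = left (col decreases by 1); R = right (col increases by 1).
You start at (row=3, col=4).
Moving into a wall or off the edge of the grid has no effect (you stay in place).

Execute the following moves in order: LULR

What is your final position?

Answer: Final position: (row=2, col=4)

Derivation:
Start: (row=3, col=4)
  L (left): (row=3, col=4) -> (row=3, col=3)
  U (up): (row=3, col=3) -> (row=2, col=3)
  L (left): blocked, stay at (row=2, col=3)
  R (right): (row=2, col=3) -> (row=2, col=4)
Final: (row=2, col=4)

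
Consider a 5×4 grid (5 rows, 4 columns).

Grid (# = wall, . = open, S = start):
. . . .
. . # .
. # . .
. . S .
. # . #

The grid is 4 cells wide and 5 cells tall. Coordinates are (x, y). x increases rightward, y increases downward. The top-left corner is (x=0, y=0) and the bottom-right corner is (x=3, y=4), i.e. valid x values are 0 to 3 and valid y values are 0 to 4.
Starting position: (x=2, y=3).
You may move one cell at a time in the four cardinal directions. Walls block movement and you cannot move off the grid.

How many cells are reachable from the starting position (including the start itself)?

BFS flood-fill from (x=2, y=3):
  Distance 0: (x=2, y=3)
  Distance 1: (x=2, y=2), (x=1, y=3), (x=3, y=3), (x=2, y=4)
  Distance 2: (x=3, y=2), (x=0, y=3)
  Distance 3: (x=3, y=1), (x=0, y=2), (x=0, y=4)
  Distance 4: (x=3, y=0), (x=0, y=1)
  Distance 5: (x=0, y=0), (x=2, y=0), (x=1, y=1)
  Distance 6: (x=1, y=0)
Total reachable: 16 (grid has 16 open cells total)

Answer: Reachable cells: 16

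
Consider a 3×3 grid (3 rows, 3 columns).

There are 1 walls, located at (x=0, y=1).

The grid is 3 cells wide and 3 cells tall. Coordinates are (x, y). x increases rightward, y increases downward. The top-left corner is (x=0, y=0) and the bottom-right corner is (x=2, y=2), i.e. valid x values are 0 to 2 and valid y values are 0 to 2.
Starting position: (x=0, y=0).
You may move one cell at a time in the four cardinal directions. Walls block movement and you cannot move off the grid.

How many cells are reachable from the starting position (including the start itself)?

BFS flood-fill from (x=0, y=0):
  Distance 0: (x=0, y=0)
  Distance 1: (x=1, y=0)
  Distance 2: (x=2, y=0), (x=1, y=1)
  Distance 3: (x=2, y=1), (x=1, y=2)
  Distance 4: (x=0, y=2), (x=2, y=2)
Total reachable: 8 (grid has 8 open cells total)

Answer: Reachable cells: 8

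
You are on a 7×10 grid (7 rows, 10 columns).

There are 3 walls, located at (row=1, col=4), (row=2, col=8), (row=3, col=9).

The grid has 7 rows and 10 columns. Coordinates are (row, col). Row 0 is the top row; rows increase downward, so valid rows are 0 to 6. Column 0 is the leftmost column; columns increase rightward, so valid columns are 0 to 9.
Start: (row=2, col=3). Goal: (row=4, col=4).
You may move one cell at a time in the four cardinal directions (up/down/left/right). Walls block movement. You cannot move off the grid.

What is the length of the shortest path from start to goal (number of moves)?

Answer: Shortest path length: 3

Derivation:
BFS from (row=2, col=3) until reaching (row=4, col=4):
  Distance 0: (row=2, col=3)
  Distance 1: (row=1, col=3), (row=2, col=2), (row=2, col=4), (row=3, col=3)
  Distance 2: (row=0, col=3), (row=1, col=2), (row=2, col=1), (row=2, col=5), (row=3, col=2), (row=3, col=4), (row=4, col=3)
  Distance 3: (row=0, col=2), (row=0, col=4), (row=1, col=1), (row=1, col=5), (row=2, col=0), (row=2, col=6), (row=3, col=1), (row=3, col=5), (row=4, col=2), (row=4, col=4), (row=5, col=3)  <- goal reached here
One shortest path (3 moves): (row=2, col=3) -> (row=2, col=4) -> (row=3, col=4) -> (row=4, col=4)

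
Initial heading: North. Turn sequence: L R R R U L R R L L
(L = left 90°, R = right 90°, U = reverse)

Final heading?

Start: North
  L (left (90° counter-clockwise)) -> West
  R (right (90° clockwise)) -> North
  R (right (90° clockwise)) -> East
  R (right (90° clockwise)) -> South
  U (U-turn (180°)) -> North
  L (left (90° counter-clockwise)) -> West
  R (right (90° clockwise)) -> North
  R (right (90° clockwise)) -> East
  L (left (90° counter-clockwise)) -> North
  L (left (90° counter-clockwise)) -> West
Final: West

Answer: Final heading: West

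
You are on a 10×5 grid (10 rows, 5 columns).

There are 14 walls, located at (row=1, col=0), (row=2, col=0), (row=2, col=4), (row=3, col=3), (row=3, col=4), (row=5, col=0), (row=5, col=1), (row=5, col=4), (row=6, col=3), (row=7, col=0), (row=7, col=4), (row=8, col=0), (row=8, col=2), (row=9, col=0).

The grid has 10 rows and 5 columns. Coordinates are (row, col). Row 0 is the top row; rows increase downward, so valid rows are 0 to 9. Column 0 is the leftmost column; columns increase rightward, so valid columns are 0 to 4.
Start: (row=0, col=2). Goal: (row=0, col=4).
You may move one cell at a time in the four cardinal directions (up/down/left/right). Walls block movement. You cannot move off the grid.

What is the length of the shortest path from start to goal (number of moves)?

Answer: Shortest path length: 2

Derivation:
BFS from (row=0, col=2) until reaching (row=0, col=4):
  Distance 0: (row=0, col=2)
  Distance 1: (row=0, col=1), (row=0, col=3), (row=1, col=2)
  Distance 2: (row=0, col=0), (row=0, col=4), (row=1, col=1), (row=1, col=3), (row=2, col=2)  <- goal reached here
One shortest path (2 moves): (row=0, col=2) -> (row=0, col=3) -> (row=0, col=4)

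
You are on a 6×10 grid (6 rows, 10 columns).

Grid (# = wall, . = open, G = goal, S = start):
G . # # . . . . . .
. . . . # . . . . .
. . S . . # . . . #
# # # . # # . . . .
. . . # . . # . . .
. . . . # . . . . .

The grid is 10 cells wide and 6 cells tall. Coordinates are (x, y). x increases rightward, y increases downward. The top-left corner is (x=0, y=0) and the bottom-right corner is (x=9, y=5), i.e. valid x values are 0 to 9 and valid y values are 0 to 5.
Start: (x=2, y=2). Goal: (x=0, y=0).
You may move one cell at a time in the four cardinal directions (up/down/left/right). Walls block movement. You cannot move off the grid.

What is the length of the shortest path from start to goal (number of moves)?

BFS from (x=2, y=2) until reaching (x=0, y=0):
  Distance 0: (x=2, y=2)
  Distance 1: (x=2, y=1), (x=1, y=2), (x=3, y=2)
  Distance 2: (x=1, y=1), (x=3, y=1), (x=0, y=2), (x=4, y=2), (x=3, y=3)
  Distance 3: (x=1, y=0), (x=0, y=1)
  Distance 4: (x=0, y=0)  <- goal reached here
One shortest path (4 moves): (x=2, y=2) -> (x=1, y=2) -> (x=0, y=2) -> (x=0, y=1) -> (x=0, y=0)

Answer: Shortest path length: 4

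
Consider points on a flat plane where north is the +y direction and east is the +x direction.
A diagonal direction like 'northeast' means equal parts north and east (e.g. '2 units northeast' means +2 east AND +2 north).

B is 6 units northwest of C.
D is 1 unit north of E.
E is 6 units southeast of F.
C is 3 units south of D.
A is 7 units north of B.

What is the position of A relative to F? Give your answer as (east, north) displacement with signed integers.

Answer: A is at (east=0, north=5) relative to F.

Derivation:
Place F at the origin (east=0, north=0).
  E is 6 units southeast of F: delta (east=+6, north=-6); E at (east=6, north=-6).
  D is 1 unit north of E: delta (east=+0, north=+1); D at (east=6, north=-5).
  C is 3 units south of D: delta (east=+0, north=-3); C at (east=6, north=-8).
  B is 6 units northwest of C: delta (east=-6, north=+6); B at (east=0, north=-2).
  A is 7 units north of B: delta (east=+0, north=+7); A at (east=0, north=5).
Therefore A relative to F: (east=0, north=5).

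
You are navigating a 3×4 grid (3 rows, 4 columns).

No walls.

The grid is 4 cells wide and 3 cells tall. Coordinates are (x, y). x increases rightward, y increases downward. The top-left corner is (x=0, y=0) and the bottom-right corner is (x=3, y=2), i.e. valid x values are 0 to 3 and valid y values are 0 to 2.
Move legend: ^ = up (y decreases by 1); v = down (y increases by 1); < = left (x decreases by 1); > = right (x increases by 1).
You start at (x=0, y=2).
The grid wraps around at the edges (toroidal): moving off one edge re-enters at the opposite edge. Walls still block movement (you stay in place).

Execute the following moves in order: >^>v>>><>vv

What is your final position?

Answer: Final position: (x=1, y=1)

Derivation:
Start: (x=0, y=2)
  > (right): (x=0, y=2) -> (x=1, y=2)
  ^ (up): (x=1, y=2) -> (x=1, y=1)
  > (right): (x=1, y=1) -> (x=2, y=1)
  v (down): (x=2, y=1) -> (x=2, y=2)
  > (right): (x=2, y=2) -> (x=3, y=2)
  > (right): (x=3, y=2) -> (x=0, y=2)
  > (right): (x=0, y=2) -> (x=1, y=2)
  < (left): (x=1, y=2) -> (x=0, y=2)
  > (right): (x=0, y=2) -> (x=1, y=2)
  v (down): (x=1, y=2) -> (x=1, y=0)
  v (down): (x=1, y=0) -> (x=1, y=1)
Final: (x=1, y=1)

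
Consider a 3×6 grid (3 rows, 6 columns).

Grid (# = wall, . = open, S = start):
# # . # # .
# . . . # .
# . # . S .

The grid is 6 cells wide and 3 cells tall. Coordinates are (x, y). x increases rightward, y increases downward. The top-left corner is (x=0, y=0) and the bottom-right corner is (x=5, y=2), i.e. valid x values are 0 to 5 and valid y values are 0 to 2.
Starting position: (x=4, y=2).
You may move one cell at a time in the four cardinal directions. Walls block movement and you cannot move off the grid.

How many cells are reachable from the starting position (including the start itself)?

Answer: Reachable cells: 10

Derivation:
BFS flood-fill from (x=4, y=2):
  Distance 0: (x=4, y=2)
  Distance 1: (x=3, y=2), (x=5, y=2)
  Distance 2: (x=3, y=1), (x=5, y=1)
  Distance 3: (x=5, y=0), (x=2, y=1)
  Distance 4: (x=2, y=0), (x=1, y=1)
  Distance 5: (x=1, y=2)
Total reachable: 10 (grid has 10 open cells total)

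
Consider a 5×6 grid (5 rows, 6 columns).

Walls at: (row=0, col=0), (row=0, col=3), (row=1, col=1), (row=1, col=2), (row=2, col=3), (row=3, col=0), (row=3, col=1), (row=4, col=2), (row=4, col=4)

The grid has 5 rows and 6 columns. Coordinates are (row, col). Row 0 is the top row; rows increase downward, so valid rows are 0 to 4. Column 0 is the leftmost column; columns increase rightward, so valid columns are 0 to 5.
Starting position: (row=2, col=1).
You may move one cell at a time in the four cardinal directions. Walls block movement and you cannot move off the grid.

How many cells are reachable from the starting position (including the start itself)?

BFS flood-fill from (row=2, col=1):
  Distance 0: (row=2, col=1)
  Distance 1: (row=2, col=0), (row=2, col=2)
  Distance 2: (row=1, col=0), (row=3, col=2)
  Distance 3: (row=3, col=3)
  Distance 4: (row=3, col=4), (row=4, col=3)
  Distance 5: (row=2, col=4), (row=3, col=5)
  Distance 6: (row=1, col=4), (row=2, col=5), (row=4, col=5)
  Distance 7: (row=0, col=4), (row=1, col=3), (row=1, col=5)
  Distance 8: (row=0, col=5)
Total reachable: 17 (grid has 21 open cells total)

Answer: Reachable cells: 17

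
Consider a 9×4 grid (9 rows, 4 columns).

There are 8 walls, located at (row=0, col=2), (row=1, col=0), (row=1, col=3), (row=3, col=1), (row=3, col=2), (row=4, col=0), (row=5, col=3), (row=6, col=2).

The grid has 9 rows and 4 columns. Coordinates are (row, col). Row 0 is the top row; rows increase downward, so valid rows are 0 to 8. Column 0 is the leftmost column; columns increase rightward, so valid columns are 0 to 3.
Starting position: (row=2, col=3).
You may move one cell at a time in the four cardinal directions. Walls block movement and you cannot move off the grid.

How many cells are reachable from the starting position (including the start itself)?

BFS flood-fill from (row=2, col=3):
  Distance 0: (row=2, col=3)
  Distance 1: (row=2, col=2), (row=3, col=3)
  Distance 2: (row=1, col=2), (row=2, col=1), (row=4, col=3)
  Distance 3: (row=1, col=1), (row=2, col=0), (row=4, col=2)
  Distance 4: (row=0, col=1), (row=3, col=0), (row=4, col=1), (row=5, col=2)
  Distance 5: (row=0, col=0), (row=5, col=1)
  Distance 6: (row=5, col=0), (row=6, col=1)
  Distance 7: (row=6, col=0), (row=7, col=1)
  Distance 8: (row=7, col=0), (row=7, col=2), (row=8, col=1)
  Distance 9: (row=7, col=3), (row=8, col=0), (row=8, col=2)
  Distance 10: (row=6, col=3), (row=8, col=3)
Total reachable: 27 (grid has 28 open cells total)

Answer: Reachable cells: 27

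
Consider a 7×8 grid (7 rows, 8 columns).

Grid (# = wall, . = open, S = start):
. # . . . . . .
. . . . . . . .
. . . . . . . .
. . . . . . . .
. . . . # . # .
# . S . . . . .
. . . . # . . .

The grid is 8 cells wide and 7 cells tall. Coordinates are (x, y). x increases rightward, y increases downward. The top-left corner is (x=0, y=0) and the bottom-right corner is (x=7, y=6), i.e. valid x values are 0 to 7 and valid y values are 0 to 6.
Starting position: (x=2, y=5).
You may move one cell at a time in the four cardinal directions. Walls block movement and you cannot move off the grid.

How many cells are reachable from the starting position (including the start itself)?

Answer: Reachable cells: 51

Derivation:
BFS flood-fill from (x=2, y=5):
  Distance 0: (x=2, y=5)
  Distance 1: (x=2, y=4), (x=1, y=5), (x=3, y=5), (x=2, y=6)
  Distance 2: (x=2, y=3), (x=1, y=4), (x=3, y=4), (x=4, y=5), (x=1, y=6), (x=3, y=6)
  Distance 3: (x=2, y=2), (x=1, y=3), (x=3, y=3), (x=0, y=4), (x=5, y=5), (x=0, y=6)
  Distance 4: (x=2, y=1), (x=1, y=2), (x=3, y=2), (x=0, y=3), (x=4, y=3), (x=5, y=4), (x=6, y=5), (x=5, y=6)
  Distance 5: (x=2, y=0), (x=1, y=1), (x=3, y=1), (x=0, y=2), (x=4, y=2), (x=5, y=3), (x=7, y=5), (x=6, y=6)
  Distance 6: (x=3, y=0), (x=0, y=1), (x=4, y=1), (x=5, y=2), (x=6, y=3), (x=7, y=4), (x=7, y=6)
  Distance 7: (x=0, y=0), (x=4, y=0), (x=5, y=1), (x=6, y=2), (x=7, y=3)
  Distance 8: (x=5, y=0), (x=6, y=1), (x=7, y=2)
  Distance 9: (x=6, y=0), (x=7, y=1)
  Distance 10: (x=7, y=0)
Total reachable: 51 (grid has 51 open cells total)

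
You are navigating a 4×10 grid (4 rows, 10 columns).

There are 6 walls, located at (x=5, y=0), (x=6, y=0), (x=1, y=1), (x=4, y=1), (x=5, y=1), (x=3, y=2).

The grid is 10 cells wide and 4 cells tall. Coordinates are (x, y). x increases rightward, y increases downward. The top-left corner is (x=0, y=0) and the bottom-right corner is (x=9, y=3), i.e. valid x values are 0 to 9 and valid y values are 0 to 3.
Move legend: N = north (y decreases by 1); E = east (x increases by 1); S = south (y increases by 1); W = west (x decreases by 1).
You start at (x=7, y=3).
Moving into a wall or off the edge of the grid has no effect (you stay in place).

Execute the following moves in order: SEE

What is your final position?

Answer: Final position: (x=9, y=3)

Derivation:
Start: (x=7, y=3)
  S (south): blocked, stay at (x=7, y=3)
  E (east): (x=7, y=3) -> (x=8, y=3)
  E (east): (x=8, y=3) -> (x=9, y=3)
Final: (x=9, y=3)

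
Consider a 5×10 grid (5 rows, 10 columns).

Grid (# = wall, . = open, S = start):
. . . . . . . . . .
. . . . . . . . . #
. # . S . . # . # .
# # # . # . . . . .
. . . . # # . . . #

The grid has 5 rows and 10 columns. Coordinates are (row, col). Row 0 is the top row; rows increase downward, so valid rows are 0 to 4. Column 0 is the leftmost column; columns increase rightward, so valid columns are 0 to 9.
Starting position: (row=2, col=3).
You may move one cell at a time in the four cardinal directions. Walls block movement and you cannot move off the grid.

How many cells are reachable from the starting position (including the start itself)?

BFS flood-fill from (row=2, col=3):
  Distance 0: (row=2, col=3)
  Distance 1: (row=1, col=3), (row=2, col=2), (row=2, col=4), (row=3, col=3)
  Distance 2: (row=0, col=3), (row=1, col=2), (row=1, col=4), (row=2, col=5), (row=4, col=3)
  Distance 3: (row=0, col=2), (row=0, col=4), (row=1, col=1), (row=1, col=5), (row=3, col=5), (row=4, col=2)
  Distance 4: (row=0, col=1), (row=0, col=5), (row=1, col=0), (row=1, col=6), (row=3, col=6), (row=4, col=1)
  Distance 5: (row=0, col=0), (row=0, col=6), (row=1, col=7), (row=2, col=0), (row=3, col=7), (row=4, col=0), (row=4, col=6)
  Distance 6: (row=0, col=7), (row=1, col=8), (row=2, col=7), (row=3, col=8), (row=4, col=7)
  Distance 7: (row=0, col=8), (row=3, col=9), (row=4, col=8)
  Distance 8: (row=0, col=9), (row=2, col=9)
Total reachable: 39 (grid has 39 open cells total)

Answer: Reachable cells: 39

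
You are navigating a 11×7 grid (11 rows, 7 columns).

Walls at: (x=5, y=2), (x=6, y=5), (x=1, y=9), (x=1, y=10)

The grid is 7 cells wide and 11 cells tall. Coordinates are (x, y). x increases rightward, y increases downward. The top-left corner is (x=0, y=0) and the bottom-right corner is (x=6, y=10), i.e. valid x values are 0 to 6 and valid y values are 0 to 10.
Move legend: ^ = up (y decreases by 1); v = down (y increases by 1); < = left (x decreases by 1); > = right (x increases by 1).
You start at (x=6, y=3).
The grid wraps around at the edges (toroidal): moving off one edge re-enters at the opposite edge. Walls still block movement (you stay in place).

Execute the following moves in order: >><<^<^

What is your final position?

Start: (x=6, y=3)
  > (right): (x=6, y=3) -> (x=0, y=3)
  > (right): (x=0, y=3) -> (x=1, y=3)
  < (left): (x=1, y=3) -> (x=0, y=3)
  < (left): (x=0, y=3) -> (x=6, y=3)
  ^ (up): (x=6, y=3) -> (x=6, y=2)
  < (left): blocked, stay at (x=6, y=2)
  ^ (up): (x=6, y=2) -> (x=6, y=1)
Final: (x=6, y=1)

Answer: Final position: (x=6, y=1)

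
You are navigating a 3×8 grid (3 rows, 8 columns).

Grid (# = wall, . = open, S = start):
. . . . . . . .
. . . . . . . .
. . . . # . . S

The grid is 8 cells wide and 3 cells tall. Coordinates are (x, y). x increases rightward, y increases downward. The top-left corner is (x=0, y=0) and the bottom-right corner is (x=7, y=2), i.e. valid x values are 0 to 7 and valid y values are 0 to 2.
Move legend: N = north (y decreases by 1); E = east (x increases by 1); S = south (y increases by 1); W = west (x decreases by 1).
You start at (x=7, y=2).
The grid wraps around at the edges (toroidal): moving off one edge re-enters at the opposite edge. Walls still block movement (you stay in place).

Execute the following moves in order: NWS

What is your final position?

Answer: Final position: (x=6, y=2)

Derivation:
Start: (x=7, y=2)
  N (north): (x=7, y=2) -> (x=7, y=1)
  W (west): (x=7, y=1) -> (x=6, y=1)
  S (south): (x=6, y=1) -> (x=6, y=2)
Final: (x=6, y=2)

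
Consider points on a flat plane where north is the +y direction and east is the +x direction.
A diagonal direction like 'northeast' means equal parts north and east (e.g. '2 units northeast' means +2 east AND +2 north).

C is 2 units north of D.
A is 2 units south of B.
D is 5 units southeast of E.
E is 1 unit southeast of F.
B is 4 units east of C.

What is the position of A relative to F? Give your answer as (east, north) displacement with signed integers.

Answer: A is at (east=10, north=-6) relative to F.

Derivation:
Place F at the origin (east=0, north=0).
  E is 1 unit southeast of F: delta (east=+1, north=-1); E at (east=1, north=-1).
  D is 5 units southeast of E: delta (east=+5, north=-5); D at (east=6, north=-6).
  C is 2 units north of D: delta (east=+0, north=+2); C at (east=6, north=-4).
  B is 4 units east of C: delta (east=+4, north=+0); B at (east=10, north=-4).
  A is 2 units south of B: delta (east=+0, north=-2); A at (east=10, north=-6).
Therefore A relative to F: (east=10, north=-6).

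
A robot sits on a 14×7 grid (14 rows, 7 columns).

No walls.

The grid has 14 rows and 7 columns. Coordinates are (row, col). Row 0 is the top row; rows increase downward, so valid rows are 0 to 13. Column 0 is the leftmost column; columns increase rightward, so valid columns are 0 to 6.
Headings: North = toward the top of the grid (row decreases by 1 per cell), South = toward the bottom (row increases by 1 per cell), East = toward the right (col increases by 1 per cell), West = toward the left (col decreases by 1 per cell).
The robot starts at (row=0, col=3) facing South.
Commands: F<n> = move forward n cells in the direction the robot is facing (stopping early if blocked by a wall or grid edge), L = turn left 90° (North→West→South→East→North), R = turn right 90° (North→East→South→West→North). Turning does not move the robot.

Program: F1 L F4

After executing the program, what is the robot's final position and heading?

Answer: Final position: (row=1, col=6), facing East

Derivation:
Start: (row=0, col=3), facing South
  F1: move forward 1, now at (row=1, col=3)
  L: turn left, now facing East
  F4: move forward 3/4 (blocked), now at (row=1, col=6)
Final: (row=1, col=6), facing East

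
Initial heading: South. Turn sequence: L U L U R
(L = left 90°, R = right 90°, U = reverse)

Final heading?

Start: South
  L (left (90° counter-clockwise)) -> East
  U (U-turn (180°)) -> West
  L (left (90° counter-clockwise)) -> South
  U (U-turn (180°)) -> North
  R (right (90° clockwise)) -> East
Final: East

Answer: Final heading: East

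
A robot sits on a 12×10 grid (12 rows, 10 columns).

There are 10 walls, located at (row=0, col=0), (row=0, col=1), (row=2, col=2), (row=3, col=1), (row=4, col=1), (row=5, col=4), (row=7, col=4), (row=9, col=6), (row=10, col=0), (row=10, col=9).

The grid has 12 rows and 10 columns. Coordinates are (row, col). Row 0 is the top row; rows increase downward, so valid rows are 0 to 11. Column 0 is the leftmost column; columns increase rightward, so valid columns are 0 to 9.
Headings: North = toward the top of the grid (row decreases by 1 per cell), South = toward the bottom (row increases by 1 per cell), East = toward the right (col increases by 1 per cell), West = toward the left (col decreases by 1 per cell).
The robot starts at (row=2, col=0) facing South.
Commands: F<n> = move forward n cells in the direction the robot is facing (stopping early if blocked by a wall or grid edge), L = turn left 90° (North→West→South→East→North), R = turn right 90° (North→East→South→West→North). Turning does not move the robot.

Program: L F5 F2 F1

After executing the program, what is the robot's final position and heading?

Answer: Final position: (row=2, col=1), facing East

Derivation:
Start: (row=2, col=0), facing South
  L: turn left, now facing East
  F5: move forward 1/5 (blocked), now at (row=2, col=1)
  F2: move forward 0/2 (blocked), now at (row=2, col=1)
  F1: move forward 0/1 (blocked), now at (row=2, col=1)
Final: (row=2, col=1), facing East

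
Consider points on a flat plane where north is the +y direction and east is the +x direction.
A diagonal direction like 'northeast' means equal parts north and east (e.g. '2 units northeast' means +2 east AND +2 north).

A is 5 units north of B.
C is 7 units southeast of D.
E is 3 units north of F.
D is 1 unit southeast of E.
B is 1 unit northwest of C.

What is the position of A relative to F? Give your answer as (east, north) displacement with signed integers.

Answer: A is at (east=7, north=1) relative to F.

Derivation:
Place F at the origin (east=0, north=0).
  E is 3 units north of F: delta (east=+0, north=+3); E at (east=0, north=3).
  D is 1 unit southeast of E: delta (east=+1, north=-1); D at (east=1, north=2).
  C is 7 units southeast of D: delta (east=+7, north=-7); C at (east=8, north=-5).
  B is 1 unit northwest of C: delta (east=-1, north=+1); B at (east=7, north=-4).
  A is 5 units north of B: delta (east=+0, north=+5); A at (east=7, north=1).
Therefore A relative to F: (east=7, north=1).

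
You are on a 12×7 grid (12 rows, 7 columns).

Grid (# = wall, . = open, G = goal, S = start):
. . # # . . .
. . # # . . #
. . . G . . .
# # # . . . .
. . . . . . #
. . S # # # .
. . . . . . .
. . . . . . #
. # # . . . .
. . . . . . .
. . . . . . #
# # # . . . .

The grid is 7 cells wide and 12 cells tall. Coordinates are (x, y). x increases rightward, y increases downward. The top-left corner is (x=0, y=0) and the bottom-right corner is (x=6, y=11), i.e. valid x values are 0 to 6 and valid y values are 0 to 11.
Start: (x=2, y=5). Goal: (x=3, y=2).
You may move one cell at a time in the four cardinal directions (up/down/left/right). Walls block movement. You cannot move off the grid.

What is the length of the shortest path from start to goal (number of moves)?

BFS from (x=2, y=5) until reaching (x=3, y=2):
  Distance 0: (x=2, y=5)
  Distance 1: (x=2, y=4), (x=1, y=5), (x=2, y=6)
  Distance 2: (x=1, y=4), (x=3, y=4), (x=0, y=5), (x=1, y=6), (x=3, y=6), (x=2, y=7)
  Distance 3: (x=3, y=3), (x=0, y=4), (x=4, y=4), (x=0, y=6), (x=4, y=6), (x=1, y=7), (x=3, y=7)
  Distance 4: (x=3, y=2), (x=4, y=3), (x=5, y=4), (x=5, y=6), (x=0, y=7), (x=4, y=7), (x=3, y=8)  <- goal reached here
One shortest path (4 moves): (x=2, y=5) -> (x=2, y=4) -> (x=3, y=4) -> (x=3, y=3) -> (x=3, y=2)

Answer: Shortest path length: 4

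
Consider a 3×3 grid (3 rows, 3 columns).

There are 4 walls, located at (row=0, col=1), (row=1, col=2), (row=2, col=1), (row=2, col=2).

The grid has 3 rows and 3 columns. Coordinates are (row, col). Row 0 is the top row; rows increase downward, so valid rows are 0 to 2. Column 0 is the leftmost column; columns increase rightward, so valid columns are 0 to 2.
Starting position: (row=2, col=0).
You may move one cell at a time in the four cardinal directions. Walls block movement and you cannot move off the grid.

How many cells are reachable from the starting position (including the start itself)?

Answer: Reachable cells: 4

Derivation:
BFS flood-fill from (row=2, col=0):
  Distance 0: (row=2, col=0)
  Distance 1: (row=1, col=0)
  Distance 2: (row=0, col=0), (row=1, col=1)
Total reachable: 4 (grid has 5 open cells total)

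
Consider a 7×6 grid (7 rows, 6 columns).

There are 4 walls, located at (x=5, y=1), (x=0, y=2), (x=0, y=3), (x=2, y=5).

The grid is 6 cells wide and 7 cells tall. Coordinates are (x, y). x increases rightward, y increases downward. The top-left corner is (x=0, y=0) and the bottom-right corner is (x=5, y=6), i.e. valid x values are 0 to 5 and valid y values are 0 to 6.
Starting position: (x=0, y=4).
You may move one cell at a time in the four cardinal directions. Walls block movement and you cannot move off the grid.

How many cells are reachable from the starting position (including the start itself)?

BFS flood-fill from (x=0, y=4):
  Distance 0: (x=0, y=4)
  Distance 1: (x=1, y=4), (x=0, y=5)
  Distance 2: (x=1, y=3), (x=2, y=4), (x=1, y=5), (x=0, y=6)
  Distance 3: (x=1, y=2), (x=2, y=3), (x=3, y=4), (x=1, y=6)
  Distance 4: (x=1, y=1), (x=2, y=2), (x=3, y=3), (x=4, y=4), (x=3, y=5), (x=2, y=6)
  Distance 5: (x=1, y=0), (x=0, y=1), (x=2, y=1), (x=3, y=2), (x=4, y=3), (x=5, y=4), (x=4, y=5), (x=3, y=6)
  Distance 6: (x=0, y=0), (x=2, y=0), (x=3, y=1), (x=4, y=2), (x=5, y=3), (x=5, y=5), (x=4, y=6)
  Distance 7: (x=3, y=0), (x=4, y=1), (x=5, y=2), (x=5, y=6)
  Distance 8: (x=4, y=0)
  Distance 9: (x=5, y=0)
Total reachable: 38 (grid has 38 open cells total)

Answer: Reachable cells: 38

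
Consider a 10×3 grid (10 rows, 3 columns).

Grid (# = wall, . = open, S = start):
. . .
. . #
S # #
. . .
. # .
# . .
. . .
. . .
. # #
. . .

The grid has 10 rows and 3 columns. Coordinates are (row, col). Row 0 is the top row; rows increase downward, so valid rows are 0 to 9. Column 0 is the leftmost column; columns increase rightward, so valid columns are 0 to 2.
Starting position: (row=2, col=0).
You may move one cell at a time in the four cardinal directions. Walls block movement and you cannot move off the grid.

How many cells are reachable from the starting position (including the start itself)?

Answer: Reachable cells: 23

Derivation:
BFS flood-fill from (row=2, col=0):
  Distance 0: (row=2, col=0)
  Distance 1: (row=1, col=0), (row=3, col=0)
  Distance 2: (row=0, col=0), (row=1, col=1), (row=3, col=1), (row=4, col=0)
  Distance 3: (row=0, col=1), (row=3, col=2)
  Distance 4: (row=0, col=2), (row=4, col=2)
  Distance 5: (row=5, col=2)
  Distance 6: (row=5, col=1), (row=6, col=2)
  Distance 7: (row=6, col=1), (row=7, col=2)
  Distance 8: (row=6, col=0), (row=7, col=1)
  Distance 9: (row=7, col=0)
  Distance 10: (row=8, col=0)
  Distance 11: (row=9, col=0)
  Distance 12: (row=9, col=1)
  Distance 13: (row=9, col=2)
Total reachable: 23 (grid has 23 open cells total)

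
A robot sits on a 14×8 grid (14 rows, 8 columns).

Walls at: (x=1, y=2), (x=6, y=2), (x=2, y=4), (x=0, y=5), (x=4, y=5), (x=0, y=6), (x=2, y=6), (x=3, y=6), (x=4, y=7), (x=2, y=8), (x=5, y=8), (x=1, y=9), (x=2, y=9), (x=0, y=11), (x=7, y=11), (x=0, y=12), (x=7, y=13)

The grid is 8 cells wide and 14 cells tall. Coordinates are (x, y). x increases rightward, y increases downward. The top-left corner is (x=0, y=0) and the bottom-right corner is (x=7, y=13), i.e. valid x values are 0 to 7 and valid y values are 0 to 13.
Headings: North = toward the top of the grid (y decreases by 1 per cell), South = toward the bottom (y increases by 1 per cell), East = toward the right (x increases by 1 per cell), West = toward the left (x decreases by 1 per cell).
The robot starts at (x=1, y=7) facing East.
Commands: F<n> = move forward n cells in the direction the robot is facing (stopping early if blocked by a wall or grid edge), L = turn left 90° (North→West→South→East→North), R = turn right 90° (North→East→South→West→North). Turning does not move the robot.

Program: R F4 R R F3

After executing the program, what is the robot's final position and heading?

Answer: Final position: (x=1, y=5), facing North

Derivation:
Start: (x=1, y=7), facing East
  R: turn right, now facing South
  F4: move forward 1/4 (blocked), now at (x=1, y=8)
  R: turn right, now facing West
  R: turn right, now facing North
  F3: move forward 3, now at (x=1, y=5)
Final: (x=1, y=5), facing North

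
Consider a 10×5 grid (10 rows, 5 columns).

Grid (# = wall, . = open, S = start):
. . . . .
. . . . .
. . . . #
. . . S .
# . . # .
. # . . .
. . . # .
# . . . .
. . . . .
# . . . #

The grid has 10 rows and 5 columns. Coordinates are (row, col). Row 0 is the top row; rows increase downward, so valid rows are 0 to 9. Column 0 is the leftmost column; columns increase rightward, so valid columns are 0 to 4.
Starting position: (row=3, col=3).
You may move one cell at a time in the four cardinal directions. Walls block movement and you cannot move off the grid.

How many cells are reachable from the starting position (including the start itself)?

Answer: Reachable cells: 42

Derivation:
BFS flood-fill from (row=3, col=3):
  Distance 0: (row=3, col=3)
  Distance 1: (row=2, col=3), (row=3, col=2), (row=3, col=4)
  Distance 2: (row=1, col=3), (row=2, col=2), (row=3, col=1), (row=4, col=2), (row=4, col=4)
  Distance 3: (row=0, col=3), (row=1, col=2), (row=1, col=4), (row=2, col=1), (row=3, col=0), (row=4, col=1), (row=5, col=2), (row=5, col=4)
  Distance 4: (row=0, col=2), (row=0, col=4), (row=1, col=1), (row=2, col=0), (row=5, col=3), (row=6, col=2), (row=6, col=4)
  Distance 5: (row=0, col=1), (row=1, col=0), (row=6, col=1), (row=7, col=2), (row=7, col=4)
  Distance 6: (row=0, col=0), (row=6, col=0), (row=7, col=1), (row=7, col=3), (row=8, col=2), (row=8, col=4)
  Distance 7: (row=5, col=0), (row=8, col=1), (row=8, col=3), (row=9, col=2)
  Distance 8: (row=8, col=0), (row=9, col=1), (row=9, col=3)
Total reachable: 42 (grid has 42 open cells total)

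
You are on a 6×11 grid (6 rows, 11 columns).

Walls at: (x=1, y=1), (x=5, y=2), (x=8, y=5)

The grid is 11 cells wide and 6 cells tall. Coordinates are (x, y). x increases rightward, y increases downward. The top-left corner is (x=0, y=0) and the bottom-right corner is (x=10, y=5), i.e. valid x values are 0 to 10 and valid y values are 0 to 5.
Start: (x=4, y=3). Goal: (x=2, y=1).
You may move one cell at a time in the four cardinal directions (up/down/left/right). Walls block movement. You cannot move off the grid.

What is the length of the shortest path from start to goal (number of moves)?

Answer: Shortest path length: 4

Derivation:
BFS from (x=4, y=3) until reaching (x=2, y=1):
  Distance 0: (x=4, y=3)
  Distance 1: (x=4, y=2), (x=3, y=3), (x=5, y=3), (x=4, y=4)
  Distance 2: (x=4, y=1), (x=3, y=2), (x=2, y=3), (x=6, y=3), (x=3, y=4), (x=5, y=4), (x=4, y=5)
  Distance 3: (x=4, y=0), (x=3, y=1), (x=5, y=1), (x=2, y=2), (x=6, y=2), (x=1, y=3), (x=7, y=3), (x=2, y=4), (x=6, y=4), (x=3, y=5), (x=5, y=5)
  Distance 4: (x=3, y=0), (x=5, y=0), (x=2, y=1), (x=6, y=1), (x=1, y=2), (x=7, y=2), (x=0, y=3), (x=8, y=3), (x=1, y=4), (x=7, y=4), (x=2, y=5), (x=6, y=5)  <- goal reached here
One shortest path (4 moves): (x=4, y=3) -> (x=3, y=3) -> (x=2, y=3) -> (x=2, y=2) -> (x=2, y=1)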